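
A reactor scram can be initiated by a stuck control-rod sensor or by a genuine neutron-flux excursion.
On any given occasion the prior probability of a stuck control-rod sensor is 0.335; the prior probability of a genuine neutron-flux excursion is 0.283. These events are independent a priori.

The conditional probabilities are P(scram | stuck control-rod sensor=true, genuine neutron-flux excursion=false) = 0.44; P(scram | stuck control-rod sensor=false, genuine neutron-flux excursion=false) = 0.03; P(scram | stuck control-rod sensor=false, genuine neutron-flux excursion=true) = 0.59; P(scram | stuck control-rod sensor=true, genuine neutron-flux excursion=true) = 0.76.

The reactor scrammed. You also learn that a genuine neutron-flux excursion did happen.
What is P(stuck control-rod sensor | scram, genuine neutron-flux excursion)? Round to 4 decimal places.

Sum P(scram|·) weighted by the priors over both values of stuck control-rod sensor:
  P(scram | genuine neutron-flux excursion) = 0.59×0.665 + 0.76×0.335
        = 0.392350 + 0.254600 = 0.646950
Configurations with stuck control-rod sensor contribute 0.254600, so
  P(stuck control-rod sensor | scram, genuine neutron-flux excursion) = 0.254600 / 0.646950 ≈ 0.3935

P(stuck control-rod sensor | scram, genuine neutron-flux excursion) ≈ 0.3935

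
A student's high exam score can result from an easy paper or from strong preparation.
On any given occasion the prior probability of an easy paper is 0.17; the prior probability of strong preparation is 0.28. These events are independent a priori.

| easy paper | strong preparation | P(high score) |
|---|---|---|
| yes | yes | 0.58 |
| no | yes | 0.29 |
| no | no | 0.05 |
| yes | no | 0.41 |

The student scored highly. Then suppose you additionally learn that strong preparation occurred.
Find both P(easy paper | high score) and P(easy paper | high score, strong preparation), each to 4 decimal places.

By total probability over the 4 (easy paper, strong preparation) configurations:
  P(high score) = 0.05×0.83×0.72 + 0.29×0.83×0.28 + 0.41×0.17×0.72 + 0.58×0.17×0.28
        = 0.029880 + 0.067396 + 0.050184 + 0.027608 = 0.175068
The terms with easy paper present sum to 0.077792, so
  P(easy paper | high score) = 0.077792 / 0.175068 ≈ 0.4444

With the extra evidence:
Enumerate both values of easy paper and weight by the priors:
  P(high score | strong preparation) = 0.29·0.83 + 0.58·0.17
        = 0.240700 + 0.098600 = 0.339300
Keeping only the easy paper-present terms gives 0.098600, so
  P(easy paper | high score, strong preparation) = 0.098600 / 0.339300 ≈ 0.2906
The drop from 0.4444 to 0.2906 is the explaining-away (discounting) effect.

P(easy paper | high score) ≈ 0.4444; P(easy paper | high score, strong preparation) ≈ 0.2906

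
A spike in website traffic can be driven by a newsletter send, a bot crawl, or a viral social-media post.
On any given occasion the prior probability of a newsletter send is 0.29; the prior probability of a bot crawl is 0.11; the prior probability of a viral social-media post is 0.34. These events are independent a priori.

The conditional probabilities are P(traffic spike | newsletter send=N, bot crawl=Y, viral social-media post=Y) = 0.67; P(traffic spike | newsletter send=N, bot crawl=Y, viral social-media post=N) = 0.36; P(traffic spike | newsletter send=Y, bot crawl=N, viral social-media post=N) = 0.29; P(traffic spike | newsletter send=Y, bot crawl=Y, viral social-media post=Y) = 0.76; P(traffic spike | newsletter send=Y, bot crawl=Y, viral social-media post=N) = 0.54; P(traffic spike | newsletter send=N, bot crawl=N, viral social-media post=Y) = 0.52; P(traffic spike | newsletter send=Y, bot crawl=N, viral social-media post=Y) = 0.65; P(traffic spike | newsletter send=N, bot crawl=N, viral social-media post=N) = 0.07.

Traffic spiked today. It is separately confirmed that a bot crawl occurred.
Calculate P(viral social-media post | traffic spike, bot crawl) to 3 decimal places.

By total probability over the 4 (newsletter send, viral social-media post) configurations:
  P(traffic spike | bot crawl) = 0.36×0.71×0.66 + 0.67×0.71×0.34 + 0.54×0.29×0.66 + 0.76×0.29×0.34
        = 0.168696 + 0.161738 + 0.103356 + 0.074936 = 0.508726
The terms with viral social-media post present sum to 0.236674, so
  P(viral social-media post | traffic spike, bot crawl) = 0.236674 / 0.508726 ≈ 0.465

P(viral social-media post | traffic spike, bot crawl) ≈ 0.465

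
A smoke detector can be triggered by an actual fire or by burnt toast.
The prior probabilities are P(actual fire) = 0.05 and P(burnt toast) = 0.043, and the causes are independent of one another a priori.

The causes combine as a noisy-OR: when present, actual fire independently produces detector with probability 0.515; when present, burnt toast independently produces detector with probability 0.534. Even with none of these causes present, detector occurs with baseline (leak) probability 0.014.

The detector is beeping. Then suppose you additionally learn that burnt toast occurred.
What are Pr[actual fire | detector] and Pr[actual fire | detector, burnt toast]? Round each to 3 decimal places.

Pr[actual fire | detector] ≈ 0.434; Pr[actual fire | detector, burnt toast] ≈ 0.070

Under noisy-OR, P(detector | causes) = 1 − (1−0.014)·∏(1−qᵢ) over the active causes.
Sum P(detector|·) weighted by the priors over the 4 (actual fire, burnt toast) configurations:
  P(detector) = 0.014*0.95*0.957 + 0.540524*0.95*0.043 + 0.52179*0.05*0.957 + 0.777154*0.05*0.043
        = 0.012728 + 0.022080 + 0.024968 + 0.001671 = 0.061447
The terms with actual fire present sum to 0.026639, so
  P(actual fire | detector) = 0.026639 / 0.061447 ≈ 0.434

Now condition on the additional information:
P(detector | burnt toast) = 0.540524*0.95 + 0.777154*0.05 = 0.513498 + 0.038858 = 0.552356
The actual fire-present share is 0.777154*0.05 = 0.038858.
Hence the posterior is 0.038858/0.552356 ≈ 0.070.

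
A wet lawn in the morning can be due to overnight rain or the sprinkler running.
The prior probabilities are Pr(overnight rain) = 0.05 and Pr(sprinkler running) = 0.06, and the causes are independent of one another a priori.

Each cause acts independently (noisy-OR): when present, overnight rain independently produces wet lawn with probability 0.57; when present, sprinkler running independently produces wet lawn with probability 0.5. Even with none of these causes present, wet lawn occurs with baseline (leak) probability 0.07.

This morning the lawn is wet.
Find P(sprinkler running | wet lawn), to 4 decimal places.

Under noisy-OR, P(wet lawn | causes) = 1 − (1−0.07)·∏(1−qᵢ) over the active causes.
Enumerate the 4 (overnight rain, sprinkler running) configurations and weight by the priors:
  P(wet lawn) = 0.07*0.95*0.94 + 0.535*0.95*0.06 + 0.6001*0.05*0.94 + 0.80005*0.05*0.06
        = 0.062510 + 0.030495 + 0.028205 + 0.002400 = 0.123610
The terms with sprinkler running present sum to 0.032895, so
  P(sprinkler running | wet lawn) = 0.032895 / 0.123610 ≈ 0.2661

P(sprinkler running | wet lawn) ≈ 0.2661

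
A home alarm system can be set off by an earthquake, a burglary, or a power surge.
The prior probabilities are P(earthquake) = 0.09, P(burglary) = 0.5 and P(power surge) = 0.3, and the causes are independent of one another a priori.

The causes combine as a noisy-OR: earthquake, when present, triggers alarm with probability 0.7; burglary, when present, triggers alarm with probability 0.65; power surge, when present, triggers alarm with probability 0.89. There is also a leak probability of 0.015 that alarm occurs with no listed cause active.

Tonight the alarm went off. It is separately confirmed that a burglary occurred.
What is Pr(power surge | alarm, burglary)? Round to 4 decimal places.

Under noisy-OR, P(alarm | causes) = 1 − (1−0.015)·∏(1−qᵢ) over the active causes.
For the numerator, keep only power surge=true terms: 0.262647 + 0.026693 = 0.289340
Denominator P(alarm | burglary): 0.65525*0.91*0.7 + 0.962078*0.91*0.3 + 0.896575*0.09*0.7 + 0.988623*0.09*0.3 = 0.763218
P(power surge | alarm, burglary) = 0.289340/0.763218 ≈ 0.3791

Pr(power surge | alarm, burglary) ≈ 0.3791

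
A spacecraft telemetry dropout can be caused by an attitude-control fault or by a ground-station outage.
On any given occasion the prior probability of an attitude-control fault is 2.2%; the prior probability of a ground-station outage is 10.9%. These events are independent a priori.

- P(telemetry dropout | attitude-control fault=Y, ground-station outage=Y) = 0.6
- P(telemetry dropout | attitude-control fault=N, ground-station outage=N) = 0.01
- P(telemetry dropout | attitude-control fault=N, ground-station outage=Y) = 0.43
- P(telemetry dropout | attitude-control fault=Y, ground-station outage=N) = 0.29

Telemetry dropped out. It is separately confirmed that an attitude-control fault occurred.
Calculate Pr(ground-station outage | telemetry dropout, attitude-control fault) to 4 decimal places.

Pr(ground-station outage | telemetry dropout, attitude-control fault) ≈ 0.2020

Enumerate both values of ground-station outage and weight by the priors:
  P(telemetry dropout | attitude-control fault) = 0.29×0.891 + 0.6×0.109
        = 0.258390 + 0.065400 = 0.323790
Keeping only the ground-station outage-present terms gives 0.065400, so
  P(ground-station outage | telemetry dropout, attitude-control fault) = 0.065400 / 0.323790 ≈ 0.2020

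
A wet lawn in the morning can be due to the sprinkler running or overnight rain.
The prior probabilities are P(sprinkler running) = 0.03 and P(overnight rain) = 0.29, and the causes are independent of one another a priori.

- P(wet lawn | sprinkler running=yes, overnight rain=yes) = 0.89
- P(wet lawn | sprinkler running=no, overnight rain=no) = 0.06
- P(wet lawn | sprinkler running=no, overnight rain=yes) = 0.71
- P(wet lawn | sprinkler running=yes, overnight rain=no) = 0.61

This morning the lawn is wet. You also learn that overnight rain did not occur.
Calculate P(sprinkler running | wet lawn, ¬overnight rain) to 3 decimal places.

For the numerator, keep only sprinkler running=true terms: 0.61×0.03 = 0.018300
Normalizer over all consistent configurations: 0.06×0.97 + 0.61×0.03 = 0.076500
P(sprinkler running | wet lawn, ¬overnight rain) = 0.018300/0.076500 ≈ 0.239

P(sprinkler running | wet lawn, ¬overnight rain) ≈ 0.239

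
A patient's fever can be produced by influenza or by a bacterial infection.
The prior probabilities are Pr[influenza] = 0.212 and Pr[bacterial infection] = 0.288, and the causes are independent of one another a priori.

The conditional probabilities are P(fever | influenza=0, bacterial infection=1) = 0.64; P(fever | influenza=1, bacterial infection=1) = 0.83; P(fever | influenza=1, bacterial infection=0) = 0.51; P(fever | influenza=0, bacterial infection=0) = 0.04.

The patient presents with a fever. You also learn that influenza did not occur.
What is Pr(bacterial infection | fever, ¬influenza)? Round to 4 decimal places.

Pr(bacterial infection | fever, ¬influenza) ≈ 0.8662

Weight on bacterial infection=true, given the evidence: 0.64×0.288 = 0.184320
Denominator P(fever | ¬influenza): 0.04×0.712 + 0.64×0.288 = 0.212800
Posterior = 0.184320 / 0.212800 ≈ 0.8662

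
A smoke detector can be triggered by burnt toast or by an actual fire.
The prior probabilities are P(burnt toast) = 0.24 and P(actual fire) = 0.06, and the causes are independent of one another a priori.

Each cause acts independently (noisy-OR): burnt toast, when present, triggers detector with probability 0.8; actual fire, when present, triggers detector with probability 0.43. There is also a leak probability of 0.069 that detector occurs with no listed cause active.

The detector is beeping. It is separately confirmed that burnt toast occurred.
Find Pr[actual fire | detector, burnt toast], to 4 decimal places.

Pr[actual fire | detector, burnt toast] ≈ 0.0655

Under noisy-OR, P(detector | causes) = 1 − (1−0.069)·∏(1−qᵢ) over the active causes.
By total probability over both values of actual fire:
  P(detector | burnt toast) = 0.8138×0.94 + 0.893866×0.06
        = 0.764972 + 0.053632 = 0.818604
Keeping only the actual fire-present terms gives 0.053632, so
  P(actual fire | detector, burnt toast) = 0.053632 / 0.818604 ≈ 0.0655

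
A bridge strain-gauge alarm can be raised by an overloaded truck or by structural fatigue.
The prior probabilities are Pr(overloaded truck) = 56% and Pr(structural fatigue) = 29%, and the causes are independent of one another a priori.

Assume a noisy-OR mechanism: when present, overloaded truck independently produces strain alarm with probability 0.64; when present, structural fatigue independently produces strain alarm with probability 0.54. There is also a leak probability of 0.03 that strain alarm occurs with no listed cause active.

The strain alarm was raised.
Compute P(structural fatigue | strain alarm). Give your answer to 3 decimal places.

Under noisy-OR, P(strain alarm | causes) = 1 − (1−0.03)·∏(1−qᵢ) over the active causes.
Numerator (weight on configurations with structural fatigue): 0.070665 + 0.136313 = 0.206978
The normalizing constant is 0.03*0.44*0.71 + 0.5538*0.44*0.29 + 0.6508*0.56*0.71 + 0.839368*0.56*0.29 = 0.475108
Posterior = 0.206978 / 0.475108 ≈ 0.436

P(structural fatigue | strain alarm) ≈ 0.436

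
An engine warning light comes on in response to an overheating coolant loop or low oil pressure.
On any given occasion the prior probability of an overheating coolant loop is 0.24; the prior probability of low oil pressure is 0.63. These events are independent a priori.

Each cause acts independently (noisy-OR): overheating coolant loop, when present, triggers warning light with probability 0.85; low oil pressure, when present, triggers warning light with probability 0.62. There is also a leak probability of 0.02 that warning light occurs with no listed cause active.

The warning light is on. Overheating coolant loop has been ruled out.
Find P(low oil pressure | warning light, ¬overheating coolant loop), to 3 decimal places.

Under noisy-OR, P(warning light | causes) = 1 − (1−0.02)·∏(1−qᵢ) over the active causes.
P(warning light | ¬overheating coolant loop) = 0.02×0.37 + 0.6276×0.63 = 0.007400 + 0.395388 = 0.402788
The low oil pressure-present share is 0.6276×0.63 = 0.395388.
Hence the posterior is 0.395388/0.402788 ≈ 0.982.

P(low oil pressure | warning light, ¬overheating coolant loop) ≈ 0.982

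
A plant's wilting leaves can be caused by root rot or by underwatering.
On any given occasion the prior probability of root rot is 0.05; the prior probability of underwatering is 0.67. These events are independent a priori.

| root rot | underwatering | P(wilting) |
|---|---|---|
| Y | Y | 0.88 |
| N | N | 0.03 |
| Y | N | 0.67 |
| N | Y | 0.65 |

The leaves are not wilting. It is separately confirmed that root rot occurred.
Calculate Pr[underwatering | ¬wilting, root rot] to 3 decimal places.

Sum P(¬wilting|·) weighted by the priors over both values of underwatering:
  P(¬wilting | root rot) = 0.33*0.33 + 0.12*0.67
        = 0.108900 + 0.080400 = 0.189300
Configurations with underwatering contribute 0.080400, so
  P(underwatering | ¬wilting, root rot) = 0.080400 / 0.189300 ≈ 0.425

Pr[underwatering | ¬wilting, root rot] ≈ 0.425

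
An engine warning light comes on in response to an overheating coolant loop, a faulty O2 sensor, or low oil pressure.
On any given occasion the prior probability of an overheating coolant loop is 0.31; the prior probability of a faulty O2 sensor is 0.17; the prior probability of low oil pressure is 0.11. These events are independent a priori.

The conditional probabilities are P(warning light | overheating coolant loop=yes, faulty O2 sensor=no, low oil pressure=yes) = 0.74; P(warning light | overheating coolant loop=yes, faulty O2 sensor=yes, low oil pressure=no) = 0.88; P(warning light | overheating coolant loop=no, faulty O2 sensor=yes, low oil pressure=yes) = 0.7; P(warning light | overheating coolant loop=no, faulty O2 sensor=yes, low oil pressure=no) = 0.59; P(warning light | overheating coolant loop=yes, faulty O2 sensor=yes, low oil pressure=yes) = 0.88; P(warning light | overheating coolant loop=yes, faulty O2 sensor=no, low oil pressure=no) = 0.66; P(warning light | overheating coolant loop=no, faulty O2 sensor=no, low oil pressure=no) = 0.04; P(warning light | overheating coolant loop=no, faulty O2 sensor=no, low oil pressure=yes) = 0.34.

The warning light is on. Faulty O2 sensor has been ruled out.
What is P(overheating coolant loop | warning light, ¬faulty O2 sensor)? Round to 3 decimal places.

P(overheating coolant loop | warning light, ¬faulty O2 sensor) ≈ 0.805

P(warning light | ¬faulty O2 sensor) = 0.04*0.69*0.89 + 0.34*0.69*0.11 + 0.66*0.31*0.89 + 0.74*0.31*0.11 = 0.024564 + 0.025806 + 0.182094 + 0.025234 = 0.257698
The overheating coolant loop-present share is 0.182094 + 0.025234 = 0.207328.
Hence the posterior is 0.207328/0.257698 ≈ 0.805.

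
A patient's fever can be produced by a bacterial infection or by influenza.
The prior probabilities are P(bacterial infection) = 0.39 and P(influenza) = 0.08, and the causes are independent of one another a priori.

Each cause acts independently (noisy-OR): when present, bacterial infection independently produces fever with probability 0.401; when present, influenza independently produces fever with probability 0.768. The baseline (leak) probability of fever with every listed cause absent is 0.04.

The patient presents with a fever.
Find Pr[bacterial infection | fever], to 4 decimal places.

Pr[bacterial infection | fever] ≈ 0.7483

Under noisy-OR, P(fever | causes) = 1 − (1−0.04)·∏(1−qᵢ) over the active causes.
P(fever) = 0.04*0.61*0.92 + 0.77728*0.61*0.08 + 0.42496*0.39*0.92 + 0.866591*0.39*0.08 = 0.022448 + 0.037931 + 0.152476 + 0.027038 = 0.239893
The bacterial infection-present share is 0.152476 + 0.027038 = 0.179514.
P(bacterial infection | fever) = 0.179514 / 0.239893 ≈ 0.7483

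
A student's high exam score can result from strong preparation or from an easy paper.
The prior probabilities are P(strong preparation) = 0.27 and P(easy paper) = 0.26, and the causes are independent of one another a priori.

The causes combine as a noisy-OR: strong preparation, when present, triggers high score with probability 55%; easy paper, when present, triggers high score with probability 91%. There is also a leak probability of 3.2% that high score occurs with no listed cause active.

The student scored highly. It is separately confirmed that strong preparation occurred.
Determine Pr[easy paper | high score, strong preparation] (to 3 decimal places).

Under noisy-OR, P(high score | causes) = 1 − (1−0.032)·∏(1−qᵢ) over the active causes.
Weight on easy paper=true, given the evidence: 0.960796×0.26 = 0.249807
Denominator P(high score | strong preparation): 0.5644×0.74 + 0.960796×0.26 = 0.667463
P(easy paper | high score, strong preparation) = 0.249807/0.667463 ≈ 0.374

Pr[easy paper | high score, strong preparation] ≈ 0.374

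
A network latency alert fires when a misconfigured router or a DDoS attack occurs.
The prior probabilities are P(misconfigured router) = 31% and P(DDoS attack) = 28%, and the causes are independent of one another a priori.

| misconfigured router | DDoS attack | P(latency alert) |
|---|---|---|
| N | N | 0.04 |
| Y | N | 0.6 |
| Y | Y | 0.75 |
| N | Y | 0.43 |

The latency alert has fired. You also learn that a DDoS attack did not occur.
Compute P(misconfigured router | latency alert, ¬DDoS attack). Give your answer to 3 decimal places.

P(misconfigured router | latency alert, ¬DDoS attack) ≈ 0.871

P(latency alert | ¬DDoS attack) = 0.04·0.69 + 0.6·0.31 = 0.027600 + 0.186000 = 0.213600
The misconfigured router-present share is 0.6·0.31 = 0.186000.
P(misconfigured router | latency alert, ¬DDoS attack) = 0.186000 / 0.213600 ≈ 0.871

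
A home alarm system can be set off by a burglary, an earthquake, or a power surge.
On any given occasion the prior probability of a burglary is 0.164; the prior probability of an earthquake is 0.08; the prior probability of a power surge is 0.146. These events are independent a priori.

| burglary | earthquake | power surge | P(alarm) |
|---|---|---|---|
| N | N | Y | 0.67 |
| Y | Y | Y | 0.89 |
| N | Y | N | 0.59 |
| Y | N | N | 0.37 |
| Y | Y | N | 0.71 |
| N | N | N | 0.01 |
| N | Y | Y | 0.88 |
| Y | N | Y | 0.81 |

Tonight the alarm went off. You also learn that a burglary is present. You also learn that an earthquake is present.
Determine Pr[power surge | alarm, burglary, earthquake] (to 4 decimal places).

For the numerator, keep only power surge=true terms: 0.89×0.146 = 0.129940
The normalizing constant is 0.71×0.854 + 0.89×0.146 = 0.736280
Posterior = 0.129940 / 0.736280 ≈ 0.1765

Pr[power surge | alarm, burglary, earthquake] ≈ 0.1765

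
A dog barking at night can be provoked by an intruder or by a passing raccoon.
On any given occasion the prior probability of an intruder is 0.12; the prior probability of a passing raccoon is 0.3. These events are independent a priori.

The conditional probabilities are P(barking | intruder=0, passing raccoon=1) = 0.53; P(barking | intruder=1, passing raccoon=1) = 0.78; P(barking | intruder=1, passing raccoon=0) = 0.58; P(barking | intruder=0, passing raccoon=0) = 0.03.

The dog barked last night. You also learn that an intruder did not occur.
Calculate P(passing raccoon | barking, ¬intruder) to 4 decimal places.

P(passing raccoon | barking, ¬intruder) ≈ 0.8833

Enumerate both values of passing raccoon and weight by the priors:
  P(barking | ¬intruder) = 0.03×0.7 + 0.53×0.3
        = 0.021000 + 0.159000 = 0.180000
The terms with passing raccoon present sum to 0.159000, so
  P(passing raccoon | barking, ¬intruder) = 0.159000 / 0.180000 ≈ 0.8833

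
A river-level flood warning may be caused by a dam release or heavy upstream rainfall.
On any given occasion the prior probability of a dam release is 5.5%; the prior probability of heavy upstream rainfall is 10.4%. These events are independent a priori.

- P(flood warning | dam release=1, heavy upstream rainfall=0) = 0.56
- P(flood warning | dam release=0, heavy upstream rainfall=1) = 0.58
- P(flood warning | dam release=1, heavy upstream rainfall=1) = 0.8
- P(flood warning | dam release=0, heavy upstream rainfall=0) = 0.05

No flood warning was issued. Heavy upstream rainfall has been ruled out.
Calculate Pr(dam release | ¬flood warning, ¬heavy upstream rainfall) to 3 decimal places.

Enumerate both values of dam release and weight by the priors:
  P(¬flood warning | ¬heavy upstream rainfall) = 0.95·0.945 + 0.44·0.055
        = 0.897750 + 0.024200 = 0.921950
The terms with dam release present sum to 0.024200, so
  P(dam release | ¬flood warning, ¬heavy upstream rainfall) = 0.024200 / 0.921950 ≈ 0.026

Pr(dam release | ¬flood warning, ¬heavy upstream rainfall) ≈ 0.026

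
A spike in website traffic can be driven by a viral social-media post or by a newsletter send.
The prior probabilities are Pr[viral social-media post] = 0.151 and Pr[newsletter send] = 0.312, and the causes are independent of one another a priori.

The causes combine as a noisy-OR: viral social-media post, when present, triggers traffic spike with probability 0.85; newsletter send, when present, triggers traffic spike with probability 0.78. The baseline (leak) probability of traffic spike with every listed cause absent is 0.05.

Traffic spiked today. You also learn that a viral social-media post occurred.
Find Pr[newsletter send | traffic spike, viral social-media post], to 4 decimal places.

Under noisy-OR, P(traffic spike | causes) = 1 − (1−0.05)·∏(1−qᵢ) over the active causes.
P(traffic spike | viral social-media post) = 0.8575*0.688 + 0.96865*0.312 = 0.589960 + 0.302219 = 0.892179
The newsletter send-present share is 0.96865*0.312 = 0.302219.
Hence the posterior is 0.302219/0.892179 ≈ 0.3387.

Pr[newsletter send | traffic spike, viral social-media post] ≈ 0.3387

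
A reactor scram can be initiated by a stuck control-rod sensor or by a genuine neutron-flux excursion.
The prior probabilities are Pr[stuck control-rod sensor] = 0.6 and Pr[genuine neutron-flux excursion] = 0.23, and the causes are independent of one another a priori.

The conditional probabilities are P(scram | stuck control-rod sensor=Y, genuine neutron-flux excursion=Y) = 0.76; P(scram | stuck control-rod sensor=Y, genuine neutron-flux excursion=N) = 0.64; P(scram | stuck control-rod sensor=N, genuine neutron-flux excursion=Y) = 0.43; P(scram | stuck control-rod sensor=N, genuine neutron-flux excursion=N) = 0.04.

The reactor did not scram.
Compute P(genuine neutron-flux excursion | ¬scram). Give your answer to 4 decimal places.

P(genuine neutron-flux excursion | ¬scram) ≈ 0.1563

P(¬scram) = 0.96*0.4*0.77 + 0.57*0.4*0.23 + 0.36*0.6*0.77 + 0.24*0.6*0.23 = 0.295680 + 0.052440 + 0.166320 + 0.033120 = 0.547560
Of this, 0.085560 comes from 0.052440 + 0.033120 (the genuine neutron-flux excursion=true cases).
Hence the posterior is 0.085560/0.547560 ≈ 0.1563.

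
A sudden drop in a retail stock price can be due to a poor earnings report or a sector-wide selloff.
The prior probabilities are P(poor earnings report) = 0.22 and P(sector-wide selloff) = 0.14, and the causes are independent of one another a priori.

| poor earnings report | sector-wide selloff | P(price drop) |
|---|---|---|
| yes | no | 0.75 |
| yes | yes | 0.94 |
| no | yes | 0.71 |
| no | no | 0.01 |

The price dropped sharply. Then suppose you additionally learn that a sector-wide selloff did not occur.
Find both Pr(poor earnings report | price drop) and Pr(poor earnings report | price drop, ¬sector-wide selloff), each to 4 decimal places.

Pr(poor earnings report | price drop) ≈ 0.6698; Pr(poor earnings report | price drop, ¬sector-wide selloff) ≈ 0.9549

Enumerate the 4 (poor earnings report, sector-wide selloff) configurations and weight by the priors:
  P(price drop) = 0.01·0.78·0.86 + 0.71·0.78·0.14 + 0.75·0.22·0.86 + 0.94·0.22·0.14
        = 0.006708 + 0.077532 + 0.141900 + 0.028952 = 0.255092
Configurations with poor earnings report contribute 0.170852, so
  P(poor earnings report | price drop) = 0.170852 / 0.255092 ≈ 0.6698

Now condition on the additional information:
For the numerator, keep only poor earnings report=true terms: 0.75·0.22 = 0.165000
Denominator P(price drop | ¬sector-wide selloff): 0.01·0.78 + 0.75·0.22 = 0.172800
Posterior = 0.165000 / 0.172800 ≈ 0.9549
Ruling out sector-wide selloff raises the posterior on poor earnings report — the flip side of explaining away.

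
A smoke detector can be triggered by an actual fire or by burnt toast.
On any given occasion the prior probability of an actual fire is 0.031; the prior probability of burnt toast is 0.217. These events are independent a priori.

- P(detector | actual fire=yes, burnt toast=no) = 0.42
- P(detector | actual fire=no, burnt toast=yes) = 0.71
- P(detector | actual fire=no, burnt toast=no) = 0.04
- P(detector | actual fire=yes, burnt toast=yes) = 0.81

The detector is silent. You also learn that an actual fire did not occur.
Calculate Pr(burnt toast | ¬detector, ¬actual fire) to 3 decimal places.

Pr(burnt toast | ¬detector, ¬actual fire) ≈ 0.077

Weight on burnt toast=true, given the evidence: 0.29*0.217 = 0.062930
Normalizer over all consistent configurations: 0.96*0.783 + 0.29*0.217 = 0.814610
Posterior = 0.062930 / 0.814610 ≈ 0.077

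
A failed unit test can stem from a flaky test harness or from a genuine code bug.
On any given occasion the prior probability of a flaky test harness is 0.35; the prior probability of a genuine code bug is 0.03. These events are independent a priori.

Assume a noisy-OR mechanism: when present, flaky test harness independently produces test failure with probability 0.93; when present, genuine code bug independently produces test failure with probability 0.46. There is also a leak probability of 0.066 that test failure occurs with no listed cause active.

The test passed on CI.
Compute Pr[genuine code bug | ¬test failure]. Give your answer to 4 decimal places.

Pr[genuine code bug | ¬test failure] ≈ 0.0164

Under noisy-OR, P(test failure | causes) = 1 − (1−0.066)·∏(1−qᵢ) over the active causes.
By total probability over the 4 (flaky test harness, genuine code bug) configurations:
  P(¬test failure) = 0.934×0.65×0.97 + 0.50436×0.65×0.03 + 0.06538×0.35×0.97 + 0.035305×0.35×0.03
        = 0.588887 + 0.009835 + 0.022197 + 0.000371 = 0.621290
The terms with genuine code bug present sum to 0.010206, so
  P(genuine code bug | ¬test failure) = 0.010206 / 0.621290 ≈ 0.0164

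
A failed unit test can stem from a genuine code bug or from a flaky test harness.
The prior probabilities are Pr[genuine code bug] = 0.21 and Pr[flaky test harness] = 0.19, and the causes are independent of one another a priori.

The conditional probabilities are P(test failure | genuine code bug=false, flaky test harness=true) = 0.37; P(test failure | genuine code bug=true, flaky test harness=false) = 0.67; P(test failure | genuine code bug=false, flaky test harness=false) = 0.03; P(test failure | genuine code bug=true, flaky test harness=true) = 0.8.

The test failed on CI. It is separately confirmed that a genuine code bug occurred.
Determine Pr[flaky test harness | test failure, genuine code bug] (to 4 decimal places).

P(test failure | genuine code bug) = 0.67·0.81 + 0.8·0.19 = 0.542700 + 0.152000 = 0.694700
The flaky test harness-present share is 0.8·0.19 = 0.152000.
Hence the posterior is 0.152000/0.694700 ≈ 0.2188.

Pr[flaky test harness | test failure, genuine code bug] ≈ 0.2188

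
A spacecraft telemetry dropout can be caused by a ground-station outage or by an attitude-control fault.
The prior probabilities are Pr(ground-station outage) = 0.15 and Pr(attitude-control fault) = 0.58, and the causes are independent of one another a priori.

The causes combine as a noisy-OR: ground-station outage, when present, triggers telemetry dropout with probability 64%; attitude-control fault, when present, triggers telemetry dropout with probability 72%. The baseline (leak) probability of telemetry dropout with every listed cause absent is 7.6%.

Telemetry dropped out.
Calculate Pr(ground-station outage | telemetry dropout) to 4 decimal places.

Under noisy-OR, P(telemetry dropout | causes) = 1 − (1−0.076)·∏(1−qᵢ) over the active causes.
P(telemetry dropout) = 0.076*0.85*0.42 + 0.74128*0.85*0.58 + 0.66736*0.15*0.42 + 0.906861*0.15*0.58 = 0.027132 + 0.365451 + 0.042044 + 0.078897 = 0.513524
The ground-station outage-present share is 0.042044 + 0.078897 = 0.120941.
So P(ground-station outage | telemetry dropout) = 0.120941/0.513524 ≈ 0.2355.

Pr(ground-station outage | telemetry dropout) ≈ 0.2355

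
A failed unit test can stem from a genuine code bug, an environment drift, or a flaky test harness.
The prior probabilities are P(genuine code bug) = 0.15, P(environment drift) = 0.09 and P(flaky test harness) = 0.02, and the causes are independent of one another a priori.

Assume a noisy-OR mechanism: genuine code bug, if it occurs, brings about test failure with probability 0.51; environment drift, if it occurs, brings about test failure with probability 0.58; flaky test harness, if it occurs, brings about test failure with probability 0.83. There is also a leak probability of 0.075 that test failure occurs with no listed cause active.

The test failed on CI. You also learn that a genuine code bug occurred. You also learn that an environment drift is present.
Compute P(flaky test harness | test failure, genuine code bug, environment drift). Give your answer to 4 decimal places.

Under noisy-OR, P(test failure | causes) = 1 − (1−0.075)·∏(1−qᵢ) over the active causes.
For the numerator, keep only flaky test harness=true terms: 0.967638·0.02 = 0.019353
The normalizing constant is 0.809635·0.98 + 0.967638·0.02 = 0.812795
P(flaky test harness | test failure, genuine code bug, environment drift) = 0.019353/0.812795 ≈ 0.0238

P(flaky test harness | test failure, genuine code bug, environment drift) ≈ 0.0238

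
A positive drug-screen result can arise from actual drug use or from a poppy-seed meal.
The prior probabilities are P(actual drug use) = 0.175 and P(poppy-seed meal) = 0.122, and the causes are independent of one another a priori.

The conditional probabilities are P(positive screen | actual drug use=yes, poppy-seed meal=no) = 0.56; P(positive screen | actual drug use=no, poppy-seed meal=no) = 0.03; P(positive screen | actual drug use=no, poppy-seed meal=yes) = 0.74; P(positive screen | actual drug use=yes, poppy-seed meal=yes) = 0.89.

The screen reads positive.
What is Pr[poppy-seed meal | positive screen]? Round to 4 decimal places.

P(positive screen) = 0.03×0.825×0.878 + 0.74×0.825×0.122 + 0.56×0.175×0.878 + 0.89×0.175×0.122 = 0.021730 + 0.074481 + 0.086044 + 0.019002 = 0.201257
The poppy-seed meal-present share is 0.074481 + 0.019002 = 0.093483.
Hence the posterior is 0.093483/0.201257 ≈ 0.4645.

Pr[poppy-seed meal | positive screen] ≈ 0.4645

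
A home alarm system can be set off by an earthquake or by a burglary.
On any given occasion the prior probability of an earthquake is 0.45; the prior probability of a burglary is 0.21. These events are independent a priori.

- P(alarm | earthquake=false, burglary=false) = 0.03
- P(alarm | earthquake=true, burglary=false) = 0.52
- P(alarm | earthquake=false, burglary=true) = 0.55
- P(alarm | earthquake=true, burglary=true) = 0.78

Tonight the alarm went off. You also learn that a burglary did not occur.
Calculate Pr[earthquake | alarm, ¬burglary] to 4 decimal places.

Pr[earthquake | alarm, ¬burglary] ≈ 0.9341

Numerator (weight on configurations with earthquake): 0.52*0.45 = 0.234000
The normalizing constant is 0.03*0.55 + 0.52*0.45 = 0.250500
P(earthquake | alarm, ¬burglary) = 0.234000/0.250500 ≈ 0.9341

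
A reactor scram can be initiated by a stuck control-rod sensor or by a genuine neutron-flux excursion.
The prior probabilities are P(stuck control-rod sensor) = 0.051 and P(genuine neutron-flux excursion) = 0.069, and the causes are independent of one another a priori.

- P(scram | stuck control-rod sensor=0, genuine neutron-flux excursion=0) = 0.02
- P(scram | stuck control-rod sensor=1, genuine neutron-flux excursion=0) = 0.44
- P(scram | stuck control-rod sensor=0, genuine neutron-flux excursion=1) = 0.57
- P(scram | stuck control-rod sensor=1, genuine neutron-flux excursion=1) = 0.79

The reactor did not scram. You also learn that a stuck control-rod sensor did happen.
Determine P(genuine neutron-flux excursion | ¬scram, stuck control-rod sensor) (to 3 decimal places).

P(genuine neutron-flux excursion | ¬scram, stuck control-rod sensor) ≈ 0.027

Enumerate both values of genuine neutron-flux excursion and weight by the priors:
  P(¬scram | stuck control-rod sensor) = 0.56×0.931 + 0.21×0.069
        = 0.521360 + 0.014490 = 0.535850
The terms with genuine neutron-flux excursion present sum to 0.014490, so
  P(genuine neutron-flux excursion | ¬scram, stuck control-rod sensor) = 0.014490 / 0.535850 ≈ 0.027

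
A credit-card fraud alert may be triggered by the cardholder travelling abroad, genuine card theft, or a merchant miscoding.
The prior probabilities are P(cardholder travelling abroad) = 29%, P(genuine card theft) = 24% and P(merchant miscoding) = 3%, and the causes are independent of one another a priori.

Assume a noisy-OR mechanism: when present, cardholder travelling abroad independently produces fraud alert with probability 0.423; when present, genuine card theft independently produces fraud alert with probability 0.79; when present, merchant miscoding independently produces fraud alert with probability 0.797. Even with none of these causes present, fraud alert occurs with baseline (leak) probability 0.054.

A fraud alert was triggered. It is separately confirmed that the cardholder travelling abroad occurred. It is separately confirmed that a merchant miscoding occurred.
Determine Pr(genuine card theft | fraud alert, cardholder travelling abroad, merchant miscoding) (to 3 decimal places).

Pr(genuine card theft | fraud alert, cardholder travelling abroad, merchant miscoding) ≈ 0.258

Under noisy-OR, P(fraud alert | causes) = 1 − (1−0.054)·∏(1−qᵢ) over the active causes.
P(fraud alert | cardholder travelling abroad, merchant miscoding) = 0.889194×0.76 + 0.976731×0.24 = 0.675787 + 0.234415 = 0.910202
Of this, 0.234415 comes from 0.976731×0.24 (the genuine card theft=true cases).
P(genuine card theft | fraud alert, cardholder travelling abroad, merchant miscoding) = 0.234415 / 0.910202 ≈ 0.258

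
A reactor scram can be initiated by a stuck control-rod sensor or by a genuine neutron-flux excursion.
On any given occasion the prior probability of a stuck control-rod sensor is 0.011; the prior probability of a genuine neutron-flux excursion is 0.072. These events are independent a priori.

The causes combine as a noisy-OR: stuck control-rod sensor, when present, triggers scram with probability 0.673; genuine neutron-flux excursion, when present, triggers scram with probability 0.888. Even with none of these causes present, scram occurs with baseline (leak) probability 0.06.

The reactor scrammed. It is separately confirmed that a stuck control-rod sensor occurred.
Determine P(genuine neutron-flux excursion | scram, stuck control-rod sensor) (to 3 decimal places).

P(genuine neutron-flux excursion | scram, stuck control-rod sensor) ≈ 0.098

Under noisy-OR, P(scram | causes) = 1 − (1−0.06)·∏(1−qᵢ) over the active causes.
For the numerator, keep only genuine neutron-flux excursion=true terms: 0.965573×0.072 = 0.069521
Denominator P(scram | stuck control-rod sensor): 0.69262×0.928 + 0.965573×0.072 = 0.712272
P(genuine neutron-flux excursion | scram, stuck control-rod sensor) = 0.069521/0.712272 ≈ 0.098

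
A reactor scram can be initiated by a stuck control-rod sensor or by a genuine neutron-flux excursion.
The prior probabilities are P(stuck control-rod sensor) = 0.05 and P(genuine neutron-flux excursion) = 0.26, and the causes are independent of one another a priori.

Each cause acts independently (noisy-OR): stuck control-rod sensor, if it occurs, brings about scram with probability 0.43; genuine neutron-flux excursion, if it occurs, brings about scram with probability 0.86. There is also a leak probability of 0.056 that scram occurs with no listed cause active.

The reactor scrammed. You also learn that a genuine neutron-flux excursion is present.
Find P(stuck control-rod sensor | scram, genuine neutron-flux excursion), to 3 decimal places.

P(stuck control-rod sensor | scram, genuine neutron-flux excursion) ≈ 0.053

Under noisy-OR, P(scram | causes) = 1 − (1−0.056)·∏(1−qᵢ) over the active causes.
P(scram | genuine neutron-flux excursion) = 0.86784×0.95 + 0.924669×0.05 = 0.824448 + 0.046233 = 0.870681
The stuck control-rod sensor-present share is 0.924669×0.05 = 0.046233.
So P(stuck control-rod sensor | scram, genuine neutron-flux excursion) = 0.046233/0.870681 ≈ 0.053.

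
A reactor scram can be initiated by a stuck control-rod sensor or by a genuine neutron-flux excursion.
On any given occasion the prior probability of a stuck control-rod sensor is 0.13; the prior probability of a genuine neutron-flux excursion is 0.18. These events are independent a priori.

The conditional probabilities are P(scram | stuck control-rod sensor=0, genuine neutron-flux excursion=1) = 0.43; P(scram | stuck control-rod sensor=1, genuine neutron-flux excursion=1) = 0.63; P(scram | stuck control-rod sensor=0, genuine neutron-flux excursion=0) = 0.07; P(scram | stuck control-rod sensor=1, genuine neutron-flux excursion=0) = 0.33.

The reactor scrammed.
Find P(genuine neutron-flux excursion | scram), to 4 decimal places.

By total probability over the 4 (stuck control-rod sensor, genuine neutron-flux excursion) configurations:
  P(scram) = 0.07×0.87×0.82 + 0.43×0.87×0.18 + 0.33×0.13×0.82 + 0.63×0.13×0.18
        = 0.049938 + 0.067338 + 0.035178 + 0.014742 = 0.167196
The terms with genuine neutron-flux excursion present sum to 0.082080, so
  P(genuine neutron-flux excursion | scram) = 0.082080 / 0.167196 ≈ 0.4909

P(genuine neutron-flux excursion | scram) ≈ 0.4909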